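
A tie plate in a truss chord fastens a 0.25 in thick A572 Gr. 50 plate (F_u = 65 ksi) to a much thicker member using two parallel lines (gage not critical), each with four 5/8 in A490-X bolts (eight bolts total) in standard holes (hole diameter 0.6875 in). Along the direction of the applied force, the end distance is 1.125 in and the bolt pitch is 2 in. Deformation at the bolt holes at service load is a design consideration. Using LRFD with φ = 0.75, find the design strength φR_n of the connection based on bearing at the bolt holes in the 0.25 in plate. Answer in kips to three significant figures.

Per bolt r_n = 1.2 l_c t F_u ≤ 2.4 d t F_u; upper limit = 2.4 × 0.625 × 0.25 × 65 = 24.38 kips.
Edge bolt: l_c = 1.125 − 0.6875/2 = 0.7812 in → 1.2 × 0.7812 × 0.25 × 65 = 15.23 → r_n = 15.23 kips.
Interior bolts: l_c = 2 − 0.6875 = 1.312 in → 1.2 × 1.312 × 0.25 × 65 = 25.59 → r_n = 24.38 kips.
R_n = 2 × 15.23 + 6 × 24.38 = 176.7 kips.
Design strength φR_n = 0.75 × 176.7 = 133 kips.

133 kips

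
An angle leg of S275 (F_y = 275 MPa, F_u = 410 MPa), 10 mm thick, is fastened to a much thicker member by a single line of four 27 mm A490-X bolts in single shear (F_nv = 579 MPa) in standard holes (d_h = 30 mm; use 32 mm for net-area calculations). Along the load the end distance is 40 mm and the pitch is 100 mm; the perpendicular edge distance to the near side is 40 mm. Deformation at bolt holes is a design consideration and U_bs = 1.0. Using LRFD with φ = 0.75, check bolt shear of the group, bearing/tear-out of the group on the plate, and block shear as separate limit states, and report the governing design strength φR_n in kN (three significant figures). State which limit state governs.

494 kN (block shear governs)

Bolt shear: A_b = π·27²/4 = 572.6 mm²; R_n = 579 × 572.6 × 4 × 1 / 1000 = 1326 kN → 0.75 × 1326 = 995 kN.
Bearing: edge l_c = 25, r_n = 123 kN; interior l_c = 70, r_n = 265.7 kN; R_n = 123 + 3·265.7 = 920 kN → 690 kN.
Block shear: A_gv = 3400, A_nv = 2280, A_nt = 240 mm²; R_n = min(0.6F_uA_nv, 0.6F_yA_gv) + U_bs·F_u·A_nt = 659.3 kN → 494 kN.
Block shear governs: 494 kN.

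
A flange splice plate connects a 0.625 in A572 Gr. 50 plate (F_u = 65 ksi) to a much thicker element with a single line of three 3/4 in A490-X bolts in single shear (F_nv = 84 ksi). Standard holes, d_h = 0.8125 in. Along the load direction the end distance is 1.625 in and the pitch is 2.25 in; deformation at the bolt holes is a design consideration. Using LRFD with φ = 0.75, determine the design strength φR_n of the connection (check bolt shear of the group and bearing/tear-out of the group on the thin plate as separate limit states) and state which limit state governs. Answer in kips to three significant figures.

83.5 kips (bolt shear governs)

Bolt shear: A_b = π·0.75²/4 = 0.4418 in²; R_n = 84 × 0.4418 × 3 × 1 = 111.3 kips → 0.75 × 111.3 = 83.5 kips.
Bearing (1.2 l_c t F_u ≤ 2.4 d t F_u): upper limit = 2.4·0.75·0.625·65 = 73.12 kips.
  Edge l_c = 1.625 − 0.8125/2 = 1.219 → r_n = 59.41 kips; interior l_c = 2.25 − 0.8125 = 1.438 → r_n = 70.08 kips.
  R_n,bearing = 1·59.41 + 2·70.08 = 199.6 kips → 0.75 × 199.6 = 150 kips.
Bolt shear governs: 83.5 kips.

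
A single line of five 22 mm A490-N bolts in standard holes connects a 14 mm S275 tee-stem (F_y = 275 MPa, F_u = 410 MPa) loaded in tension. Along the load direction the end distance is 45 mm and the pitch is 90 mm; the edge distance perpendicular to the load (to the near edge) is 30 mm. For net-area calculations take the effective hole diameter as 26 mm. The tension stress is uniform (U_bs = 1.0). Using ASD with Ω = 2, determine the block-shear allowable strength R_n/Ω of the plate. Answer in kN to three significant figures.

Shear plane L_v = 45 + 4·90 = 405 mm; A_gv = 405 × 14 = 5670 mm².
A_nv = (405 − 4.5·26) × 14 = 4032 mm².
A_nt = (30 − 0.5·26) × 14 = 238 mm².
0.6 F_u A_nv = 991.9 kN; 0.6 F_y A_gv = 935.6 kN → shear yielding governs the shear term.
R_n = 935.6 + 1.0 × 410 × 238 / 1000 = 1033 kN.
Allowable strength R_n/Ω = 1033 / 2 = 517 kN.

517 kN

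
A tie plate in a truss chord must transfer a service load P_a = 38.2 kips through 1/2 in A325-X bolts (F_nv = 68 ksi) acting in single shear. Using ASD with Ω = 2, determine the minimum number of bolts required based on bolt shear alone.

A_b = π·0.5²/4 = 0.1963 in².
Per-bolt allowable strength R_n/Ω = 68 × 0.1963 × 1 / 2 = 6.676 kips.
n ≥ 38.2 / 6.676 = 5.722 → use 6 bolts.

6 bolts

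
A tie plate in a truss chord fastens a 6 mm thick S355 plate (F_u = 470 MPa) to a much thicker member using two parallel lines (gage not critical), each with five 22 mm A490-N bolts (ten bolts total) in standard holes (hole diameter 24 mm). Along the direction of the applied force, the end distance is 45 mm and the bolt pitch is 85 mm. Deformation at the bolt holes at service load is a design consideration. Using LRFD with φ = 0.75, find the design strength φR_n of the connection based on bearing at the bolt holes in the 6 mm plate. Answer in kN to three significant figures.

1060 kN

Per bolt r_n = 1.2 l_c t F_u ≤ 2.4 d t F_u; upper limit = 2.4 × 22 × 6 × 470 / 1000 = 148.9 kN.
Edge bolt: l_c = 45 − 24/2 = 33 mm → 1.2 × 33 × 6 × 470 / 1000 = 111.7 → r_n = 111.7 kN.
Interior bolts: l_c = 85 − 24 = 61 mm → 1.2 × 61 × 6 × 470 / 1000 = 206.4 → r_n = 148.9 kN.
R_n = 2 × 111.7 + 8 × 148.9 = 1415 kN.
Design strength φR_n = 0.75 × 1415 = 1060 kN.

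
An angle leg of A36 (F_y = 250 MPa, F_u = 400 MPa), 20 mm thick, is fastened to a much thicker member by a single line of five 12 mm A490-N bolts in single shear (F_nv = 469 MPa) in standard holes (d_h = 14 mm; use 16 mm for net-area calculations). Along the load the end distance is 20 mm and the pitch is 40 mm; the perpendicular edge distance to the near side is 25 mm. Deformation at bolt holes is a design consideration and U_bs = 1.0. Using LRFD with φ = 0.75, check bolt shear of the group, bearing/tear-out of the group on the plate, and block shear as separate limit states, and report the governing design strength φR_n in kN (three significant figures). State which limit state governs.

Bolt shear: A_b = π·12²/4 = 113.1 mm²; R_n = 469 × 113.1 × 5 × 1 / 1000 = 265.2 kN → 0.75 × 265.2 = 199 kN.
Bearing: edge l_c = 13, r_n = 124.8 kN; interior l_c = 26, r_n = 230.4 kN; R_n = 124.8 + 4·230.4 = 1046 kN → 785 kN.
Block shear: A_gv = 3600, A_nv = 2160, A_nt = 340 mm²; R_n = min(0.6F_uA_nv, 0.6F_yA_gv) + U_bs·F_u·A_nt = 654.4 kN → 491 kN.
Bolt shear governs: 199 kN.

199 kN (bolt shear governs)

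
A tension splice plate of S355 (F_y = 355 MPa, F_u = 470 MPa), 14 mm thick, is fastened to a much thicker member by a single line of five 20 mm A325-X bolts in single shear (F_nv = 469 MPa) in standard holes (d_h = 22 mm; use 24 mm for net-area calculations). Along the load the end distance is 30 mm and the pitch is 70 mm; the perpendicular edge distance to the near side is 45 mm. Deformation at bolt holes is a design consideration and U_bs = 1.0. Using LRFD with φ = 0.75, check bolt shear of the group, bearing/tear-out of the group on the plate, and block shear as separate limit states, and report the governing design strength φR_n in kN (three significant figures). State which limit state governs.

553 kN (bolt shear governs)

Bolt shear: A_b = π·20²/4 = 314.2 mm²; R_n = 469 × 314.2 × 5 × 1 / 1000 = 736.7 kN → 0.75 × 736.7 = 553 kN.
Bearing: edge l_c = 19, r_n = 150 kN; interior l_c = 48, r_n = 315.8 kN; R_n = 150 + 4·315.8 = 1413 kN → 1060 kN.
Block shear: A_gv = 4340, A_nv = 2828, A_nt = 462 mm²; R_n = min(0.6F_uA_nv, 0.6F_yA_gv) + U_bs·F_u·A_nt = 1015 kN → 761 kN.
Bolt shear governs: 553 kN.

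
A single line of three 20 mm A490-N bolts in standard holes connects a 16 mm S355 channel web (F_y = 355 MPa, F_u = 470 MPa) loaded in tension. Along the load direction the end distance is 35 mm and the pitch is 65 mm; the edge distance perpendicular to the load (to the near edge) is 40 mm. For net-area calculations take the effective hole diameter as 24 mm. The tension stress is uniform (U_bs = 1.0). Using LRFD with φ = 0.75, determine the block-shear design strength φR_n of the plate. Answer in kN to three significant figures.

513 kN

Shear plane L_v = 35 + 2·65 = 165 mm; A_gv = 165 × 16 = 2640 mm².
A_nv = (165 − 2.5·24) × 16 = 1680 mm².
A_nt = (40 − 0.5·24) × 16 = 448 mm².
0.6 F_u A_nv = 473.8 kN; 0.6 F_y A_gv = 562.3 kN → shear rupture governs the shear term.
R_n = 473.8 + 1.0 × 470 × 448 / 1000 = 684.3 kN.
Design strength φR_n = 0.75 × 684.3 = 513 kN.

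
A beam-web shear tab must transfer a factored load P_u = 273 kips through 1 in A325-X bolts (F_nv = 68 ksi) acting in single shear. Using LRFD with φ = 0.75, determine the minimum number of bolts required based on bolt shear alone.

A_b = π·1²/4 = 0.7854 in².
Per-bolt design strength φR_n = 0.75 × 68 × 0.7854 × 1 = 40.06 kips.
n ≥ 273 / 40.06 = 6.816 → use 7 bolts.

7 bolts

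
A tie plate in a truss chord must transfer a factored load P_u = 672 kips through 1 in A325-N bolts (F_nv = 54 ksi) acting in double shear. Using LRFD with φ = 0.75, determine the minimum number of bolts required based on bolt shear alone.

11 bolts

A_b = π·1²/4 = 0.7854 in².
Per-bolt design strength φR_n = 0.75 × 54 × 0.7854 × 2 = 63.62 kips.
n ≥ 672 / 63.62 = 10.56 → use 11 bolts.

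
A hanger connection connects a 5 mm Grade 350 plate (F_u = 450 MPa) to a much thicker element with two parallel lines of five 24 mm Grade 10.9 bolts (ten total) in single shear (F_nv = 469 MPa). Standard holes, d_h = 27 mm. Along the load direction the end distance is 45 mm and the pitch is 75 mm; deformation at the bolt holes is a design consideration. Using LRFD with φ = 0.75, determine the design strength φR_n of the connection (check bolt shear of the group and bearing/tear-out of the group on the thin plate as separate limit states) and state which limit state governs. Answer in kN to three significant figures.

905 kN (bearing governs)

Bolt shear: A_b = π·24²/4 = 452.4 mm²; R_n = 469 × 452.4 × 10 × 1 / 1000 = 2122 kN → 0.75 × 2122 = 1590 kN.
Bearing (1.2 l_c t F_u ≤ 2.4 d t F_u): upper limit = 2.4·24·5·450 / 1000 = 129.6 kN.
  Edge l_c = 45 − 27/2 = 31.5 → r_n = 85.05 kN; interior l_c = 75 − 27 = 48 → r_n = 129.6 kN.
  R_n,bearing = 2·85.05 + 8·129.6 = 1207 kN → 0.75 × 1207 = 905 kN.
Bearing governs: 905 kN.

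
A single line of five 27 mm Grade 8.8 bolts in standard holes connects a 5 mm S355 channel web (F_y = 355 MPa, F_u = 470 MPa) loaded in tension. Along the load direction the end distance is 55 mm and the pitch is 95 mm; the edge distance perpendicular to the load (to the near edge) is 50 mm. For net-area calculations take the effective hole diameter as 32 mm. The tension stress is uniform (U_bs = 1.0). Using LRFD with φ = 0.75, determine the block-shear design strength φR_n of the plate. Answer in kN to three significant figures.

Shear plane L_v = 55 + 4·95 = 435 mm; A_gv = 435 × 5 = 2175 mm².
A_nv = (435 − 4.5·32) × 5 = 1455 mm².
A_nt = (50 − 0.5·32) × 5 = 170 mm².
0.6 F_u A_nv = 410.3 kN; 0.6 F_y A_gv = 463.3 kN → shear rupture governs the shear term.
R_n = 410.3 + 1.0 × 470 × 170 / 1000 = 490.2 kN.
Design strength φR_n = 0.75 × 490.2 = 368 kN.

368 kN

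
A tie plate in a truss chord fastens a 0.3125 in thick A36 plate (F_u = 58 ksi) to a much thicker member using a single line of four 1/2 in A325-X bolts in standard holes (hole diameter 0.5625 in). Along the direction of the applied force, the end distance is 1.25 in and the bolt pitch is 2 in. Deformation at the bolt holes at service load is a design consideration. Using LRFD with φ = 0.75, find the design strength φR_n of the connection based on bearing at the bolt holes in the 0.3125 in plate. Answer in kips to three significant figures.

Per bolt r_n = 1.2 l_c t F_u ≤ 2.4 d t F_u; upper limit = 2.4 × 0.5 × 0.3125 × 58 = 21.75 kips.
Edge bolt: l_c = 1.25 − 0.5625/2 = 0.9688 in → 1.2 × 0.9688 × 0.3125 × 58 = 21.07 → r_n = 21.07 kips.
Interior bolts: l_c = 2 − 0.5625 = 1.438 in → 1.2 × 1.438 × 0.3125 × 58 = 31.27 → r_n = 21.75 kips.
R_n = 1 × 21.07 + 3 × 21.75 = 86.32 kips.
Design strength φR_n = 0.75 × 86.32 = 64.7 kips.

64.7 kips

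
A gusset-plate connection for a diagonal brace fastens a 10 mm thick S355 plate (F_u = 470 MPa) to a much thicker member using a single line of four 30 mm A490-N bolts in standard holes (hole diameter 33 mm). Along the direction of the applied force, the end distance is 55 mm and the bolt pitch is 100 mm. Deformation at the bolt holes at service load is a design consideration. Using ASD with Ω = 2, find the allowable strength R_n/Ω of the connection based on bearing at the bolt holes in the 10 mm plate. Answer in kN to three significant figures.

Per bolt r_n = 1.2 l_c t F_u ≤ 2.4 d t F_u; upper limit = 2.4 × 30 × 10 × 470 / 1000 = 338.4 kN.
Edge bolt: l_c = 55 − 33/2 = 38.5 mm → 1.2 × 38.5 × 10 × 470 / 1000 = 217.1 → r_n = 217.1 kN.
Interior bolts: l_c = 100 − 33 = 67 mm → 1.2 × 67 × 10 × 470 / 1000 = 377.9 → r_n = 338.4 kN.
R_n = 1 × 217.1 + 3 × 338.4 = 1232 kN.
Allowable strength R_n/Ω = 1232 / 2 = 616 kN.

616 kN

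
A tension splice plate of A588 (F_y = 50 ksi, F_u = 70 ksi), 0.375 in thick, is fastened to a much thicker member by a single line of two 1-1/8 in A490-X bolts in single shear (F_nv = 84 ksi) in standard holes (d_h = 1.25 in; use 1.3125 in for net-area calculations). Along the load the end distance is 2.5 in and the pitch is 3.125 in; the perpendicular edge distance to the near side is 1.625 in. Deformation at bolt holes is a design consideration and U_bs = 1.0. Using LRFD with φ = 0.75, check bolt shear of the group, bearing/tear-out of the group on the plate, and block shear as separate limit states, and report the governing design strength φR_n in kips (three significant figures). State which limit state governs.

Bolt shear: A_b = π·1.125²/4 = 0.994 in²; R_n = 84 × 0.994 × 2 × 1 = 167 kips → 0.75 × 167 = 125 kips.
Bearing: edge l_c = 1.875, r_n = 59.06 kips; interior l_c = 1.875, r_n = 59.06 kips; R_n = 59.06 + 1·59.06 = 118.1 kips → 88.6 kips.
Block shear: A_gv = 2.109, A_nv = 1.371, A_nt = 0.3633 in²; R_n = min(0.6F_uA_nv, 0.6F_yA_gv) + U_bs·F_u·A_nt = 83.02 kips → 62.3 kips.
Block shear governs: 62.3 kips.

62.3 kips (block shear governs)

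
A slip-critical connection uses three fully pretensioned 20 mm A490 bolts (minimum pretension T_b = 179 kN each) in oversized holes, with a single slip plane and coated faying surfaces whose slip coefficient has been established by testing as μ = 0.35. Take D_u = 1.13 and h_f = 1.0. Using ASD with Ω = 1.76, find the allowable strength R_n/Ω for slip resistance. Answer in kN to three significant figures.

R_n = μ · D_u · h_f · T_b · n_s · n_b = 0.35 × 1.13 × 1.0 × 179 × 1 × 3 = 212.4 kN.
Allowable strength R_n/Ω = 212.4 / 1.76 = 121 kN.

121 kN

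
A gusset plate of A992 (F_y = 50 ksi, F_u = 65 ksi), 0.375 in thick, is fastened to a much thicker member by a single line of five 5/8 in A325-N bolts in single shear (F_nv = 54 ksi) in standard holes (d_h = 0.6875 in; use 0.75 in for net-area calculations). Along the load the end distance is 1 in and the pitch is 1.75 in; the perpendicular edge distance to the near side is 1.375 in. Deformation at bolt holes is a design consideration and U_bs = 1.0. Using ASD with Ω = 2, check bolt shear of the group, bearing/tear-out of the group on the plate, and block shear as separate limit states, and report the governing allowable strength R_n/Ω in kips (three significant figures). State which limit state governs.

Bolt shear: A_b = π·0.625²/4 = 0.3068 in²; R_n = 54 × 0.3068 × 5 × 1 = 82.83 kips → 82.83 / 2 = 41.4 kips.
Bearing: edge l_c = 0.6562, r_n = 19.2 kips; interior l_c = 1.062, r_n = 31.08 kips; R_n = 19.2 + 4·31.08 = 143.5 kips → 71.8 kips.
Block shear: A_gv = 3, A_nv = 1.734, A_nt = 0.375 in²; R_n = min(0.6F_uA_nv, 0.6F_yA_gv) + U_bs·F_u·A_nt = 92.02 kips → 46 kips.
Bolt shear governs: 41.4 kips.

41.4 kips (bolt shear governs)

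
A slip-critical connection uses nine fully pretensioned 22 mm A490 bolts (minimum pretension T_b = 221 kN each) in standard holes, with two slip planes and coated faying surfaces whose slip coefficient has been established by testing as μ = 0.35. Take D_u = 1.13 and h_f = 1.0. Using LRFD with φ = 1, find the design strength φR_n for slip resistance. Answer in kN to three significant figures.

1570 kN

R_n = μ · D_u · h_f · T_b · n_s · n_b = 0.35 × 1.13 × 1.0 × 221 × 2 × 9 = 1573 kN.
Design strength φR_n = 1 × 1573 = 1570 kN.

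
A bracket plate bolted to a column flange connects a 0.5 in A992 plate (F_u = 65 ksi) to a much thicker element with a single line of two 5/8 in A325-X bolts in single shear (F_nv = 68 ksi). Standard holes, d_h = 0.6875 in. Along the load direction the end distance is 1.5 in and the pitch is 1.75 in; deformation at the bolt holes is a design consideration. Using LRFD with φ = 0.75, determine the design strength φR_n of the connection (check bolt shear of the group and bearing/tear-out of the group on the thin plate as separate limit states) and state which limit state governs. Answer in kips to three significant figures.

Bolt shear: A_b = π·0.625²/4 = 0.3068 in²; R_n = 68 × 0.3068 × 2 × 1 = 41.72 kips → 0.75 × 41.72 = 31.3 kips.
Bearing (1.2 l_c t F_u ≤ 2.4 d t F_u): upper limit = 2.4·0.625·0.5·65 = 48.75 kips.
  Edge l_c = 1.5 − 0.6875/2 = 1.156 → r_n = 45.09 kips; interior l_c = 1.75 − 0.6875 = 1.062 → r_n = 41.44 kips.
  R_n,bearing = 1·45.09 + 1·41.44 = 86.53 kips → 0.75 × 86.53 = 64.9 kips.
Bolt shear governs: 31.3 kips.

31.3 kips (bolt shear governs)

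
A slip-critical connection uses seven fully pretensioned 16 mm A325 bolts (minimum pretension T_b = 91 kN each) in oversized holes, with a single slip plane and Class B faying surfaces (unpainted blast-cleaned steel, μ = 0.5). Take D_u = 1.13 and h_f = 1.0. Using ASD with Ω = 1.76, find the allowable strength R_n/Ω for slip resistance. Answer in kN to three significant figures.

204 kN

R_n = μ · D_u · h_f · T_b · n_s · n_b = 0.5 × 1.13 × 1.0 × 91 × 1 × 7 = 359.9 kN.
Allowable strength R_n/Ω = 359.9 / 1.76 = 204 kN.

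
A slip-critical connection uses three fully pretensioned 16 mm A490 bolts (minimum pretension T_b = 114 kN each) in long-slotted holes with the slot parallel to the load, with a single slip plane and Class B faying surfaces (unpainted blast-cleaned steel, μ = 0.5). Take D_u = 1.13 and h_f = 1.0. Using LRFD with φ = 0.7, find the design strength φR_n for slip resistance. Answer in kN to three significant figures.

135 kN

R_n = μ · D_u · h_f · T_b · n_s · n_b = 0.5 × 1.13 × 1.0 × 114 × 1 × 3 = 193.2 kN.
Design strength φR_n = 0.7 × 193.2 = 135 kN.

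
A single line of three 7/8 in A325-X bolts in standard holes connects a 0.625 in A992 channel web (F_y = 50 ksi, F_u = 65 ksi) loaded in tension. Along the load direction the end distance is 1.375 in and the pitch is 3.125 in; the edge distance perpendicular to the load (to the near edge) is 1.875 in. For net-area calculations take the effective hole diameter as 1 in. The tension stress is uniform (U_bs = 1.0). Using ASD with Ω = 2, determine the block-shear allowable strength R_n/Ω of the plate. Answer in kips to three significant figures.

Shear plane L_v = 1.375 + 2·3.125 = 7.625 in; A_gv = 7.625 × 0.625 = 4.766 in².
A_nv = (7.625 − 2.5·1) × 0.625 = 3.203 in².
A_nt = (1.875 − 0.5·1) × 0.625 = 0.8594 in².
0.6 F_u A_nv = 124.9 kips; 0.6 F_y A_gv = 143 kips → shear rupture governs the shear term.
R_n = 124.9 + 1.0 × 65 × 0.8594 = 180.8 kips.
Allowable strength R_n/Ω = 180.8 / 2 = 90.4 kips.

90.4 kips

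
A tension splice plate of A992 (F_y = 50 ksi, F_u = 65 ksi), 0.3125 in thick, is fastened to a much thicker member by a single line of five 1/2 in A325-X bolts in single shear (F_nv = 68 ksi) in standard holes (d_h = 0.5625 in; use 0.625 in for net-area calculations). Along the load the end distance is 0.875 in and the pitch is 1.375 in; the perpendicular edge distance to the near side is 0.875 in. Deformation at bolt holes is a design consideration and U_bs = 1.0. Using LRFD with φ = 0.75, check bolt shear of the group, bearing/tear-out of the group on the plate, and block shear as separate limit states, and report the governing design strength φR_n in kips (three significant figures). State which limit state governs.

Bolt shear: A_b = π·0.5²/4 = 0.1963 in²; R_n = 68 × 0.1963 × 5 × 1 = 66.76 kips → 0.75 × 66.76 = 50.1 kips.
Bearing: edge l_c = 0.5938, r_n = 14.47 kips; interior l_c = 0.8125, r_n = 19.8 kips; R_n = 14.47 + 4·19.8 = 93.69 kips → 70.3 kips.
Block shear: A_gv = 1.992, A_nv = 1.113, A_nt = 0.1758 in²; R_n = min(0.6F_uA_nv, 0.6F_yA_gv) + U_bs·F_u·A_nt = 54.84 kips → 41.1 kips.
Block shear governs: 41.1 kips.

41.1 kips (block shear governs)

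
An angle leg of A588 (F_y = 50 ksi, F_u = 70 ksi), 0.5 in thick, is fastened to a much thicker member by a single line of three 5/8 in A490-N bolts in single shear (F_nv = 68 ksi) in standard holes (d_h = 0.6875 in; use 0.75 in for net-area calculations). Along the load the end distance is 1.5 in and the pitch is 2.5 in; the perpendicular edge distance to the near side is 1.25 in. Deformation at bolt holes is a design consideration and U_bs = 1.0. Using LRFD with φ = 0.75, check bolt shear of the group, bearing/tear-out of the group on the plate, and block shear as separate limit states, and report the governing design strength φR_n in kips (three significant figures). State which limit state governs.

46.9 kips (bolt shear governs)

Bolt shear: A_b = π·0.625²/4 = 0.3068 in²; R_n = 68 × 0.3068 × 3 × 1 = 62.59 kips → 0.75 × 62.59 = 46.9 kips.
Bearing: edge l_c = 1.156, r_n = 48.56 kips; interior l_c = 1.812, r_n = 52.5 kips; R_n = 48.56 + 2·52.5 = 153.6 kips → 115 kips.
Block shear: A_gv = 3.25, A_nv = 2.312, A_nt = 0.4375 in²; R_n = min(0.6F_uA_nv, 0.6F_yA_gv) + U_bs·F_u·A_nt = 127.8 kips → 95.8 kips.
Bolt shear governs: 46.9 kips.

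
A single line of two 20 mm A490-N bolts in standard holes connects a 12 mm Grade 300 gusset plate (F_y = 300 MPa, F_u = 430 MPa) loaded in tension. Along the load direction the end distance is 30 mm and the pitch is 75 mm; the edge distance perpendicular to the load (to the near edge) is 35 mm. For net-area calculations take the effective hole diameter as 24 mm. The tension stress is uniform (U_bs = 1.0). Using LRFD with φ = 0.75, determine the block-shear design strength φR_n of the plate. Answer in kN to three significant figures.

Shear plane L_v = 30 + 1·75 = 105 mm; A_gv = 105 × 12 = 1260 mm².
A_nv = (105 − 1.5·24) × 12 = 828 mm².
A_nt = (35 − 0.5·24) × 12 = 276 mm².
0.6 F_u A_nv = 213.6 kN; 0.6 F_y A_gv = 226.8 kN → shear rupture governs the shear term.
R_n = 213.6 + 1.0 × 430 × 276 / 1000 = 332.3 kN.
Design strength φR_n = 0.75 × 332.3 = 249 kN.

249 kN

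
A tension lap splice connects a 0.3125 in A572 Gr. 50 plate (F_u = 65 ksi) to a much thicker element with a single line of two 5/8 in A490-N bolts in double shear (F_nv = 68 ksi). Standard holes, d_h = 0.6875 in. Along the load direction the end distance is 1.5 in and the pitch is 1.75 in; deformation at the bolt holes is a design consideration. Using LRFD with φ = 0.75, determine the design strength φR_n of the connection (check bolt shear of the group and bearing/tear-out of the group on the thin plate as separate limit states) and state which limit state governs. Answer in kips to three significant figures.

40.6 kips (bearing governs)

Bolt shear: A_b = π·0.625²/4 = 0.3068 in²; R_n = 68 × 0.3068 × 2 × 2 = 83.45 kips → 0.75 × 83.45 = 62.6 kips.
Bearing (1.2 l_c t F_u ≤ 2.4 d t F_u): upper limit = 2.4·0.625·0.3125·65 = 30.47 kips.
  Edge l_c = 1.5 − 0.6875/2 = 1.156 → r_n = 28.18 kips; interior l_c = 1.75 − 0.6875 = 1.062 → r_n = 25.9 kips.
  R_n,bearing = 1·28.18 + 1·25.9 = 54.08 kips → 0.75 × 54.08 = 40.6 kips.
Bearing governs: 40.6 kips.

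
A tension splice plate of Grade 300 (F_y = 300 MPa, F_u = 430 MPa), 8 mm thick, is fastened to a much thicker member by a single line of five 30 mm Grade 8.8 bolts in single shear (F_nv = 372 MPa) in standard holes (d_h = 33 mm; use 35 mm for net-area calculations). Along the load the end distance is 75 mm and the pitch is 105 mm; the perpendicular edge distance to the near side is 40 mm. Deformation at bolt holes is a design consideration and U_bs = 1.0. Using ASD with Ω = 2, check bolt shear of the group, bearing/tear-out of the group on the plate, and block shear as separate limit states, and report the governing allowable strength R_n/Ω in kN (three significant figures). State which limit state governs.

Bolt shear: A_b = π·30²/4 = 706.9 mm²; R_n = 372 × 706.9 × 5 × 1 / 1000 = 1315 kN → 1315 / 2 = 657 kN.
Bearing: edge l_c = 58.5, r_n = 241.5 kN; interior l_c = 72, r_n = 247.7 kN; R_n = 241.5 + 4·247.7 = 1232 kN → 616 kN.
Block shear: A_gv = 3960, A_nv = 2700, A_nt = 180 mm²; R_n = min(0.6F_uA_nv, 0.6F_yA_gv) + U_bs·F_u·A_nt = 774 kN → 387 kN.
Block shear governs: 387 kN.

387 kN (block shear governs)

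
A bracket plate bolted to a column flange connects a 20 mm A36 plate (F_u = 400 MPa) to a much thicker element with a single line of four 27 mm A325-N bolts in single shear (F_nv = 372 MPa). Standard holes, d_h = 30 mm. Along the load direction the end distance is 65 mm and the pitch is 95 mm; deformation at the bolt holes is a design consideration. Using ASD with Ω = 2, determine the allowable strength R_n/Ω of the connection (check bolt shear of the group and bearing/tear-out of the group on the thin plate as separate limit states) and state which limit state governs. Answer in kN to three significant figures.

Bolt shear: A_b = π·27²/4 = 572.6 mm²; R_n = 372 × 572.6 × 4 × 1 / 1000 = 852 kN → 852 / 2 = 426 kN.
Bearing (1.2 l_c t F_u ≤ 2.4 d t F_u): upper limit = 2.4·27·20·400 / 1000 = 518.4 kN.
  Edge l_c = 65 − 30/2 = 50 → r_n = 480 kN; interior l_c = 95 − 30 = 65 → r_n = 518.4 kN.
  R_n,bearing = 1·480 + 3·518.4 = 2035 kN → 2035 / 2 = 1020 kN.
Bolt shear governs: 426 kN.

426 kN (bolt shear governs)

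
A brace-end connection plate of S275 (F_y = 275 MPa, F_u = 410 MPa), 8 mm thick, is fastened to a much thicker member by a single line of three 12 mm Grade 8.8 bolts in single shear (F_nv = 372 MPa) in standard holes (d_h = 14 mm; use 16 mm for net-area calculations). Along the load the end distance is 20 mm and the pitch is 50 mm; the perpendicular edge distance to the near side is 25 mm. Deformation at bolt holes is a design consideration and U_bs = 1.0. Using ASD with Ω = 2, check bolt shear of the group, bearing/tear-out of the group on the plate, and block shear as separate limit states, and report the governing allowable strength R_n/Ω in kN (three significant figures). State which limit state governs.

63.1 kN (bolt shear governs)

Bolt shear: A_b = π·12²/4 = 113.1 mm²; R_n = 372 × 113.1 × 3 × 1 / 1000 = 126.2 kN → 126.2 / 2 = 63.1 kN.
Bearing: edge l_c = 13, r_n = 51.17 kN; interior l_c = 36, r_n = 94.46 kN; R_n = 51.17 + 2·94.46 = 240.1 kN → 120 kN.
Block shear: A_gv = 960, A_nv = 640, A_nt = 136 mm²; R_n = min(0.6F_uA_nv, 0.6F_yA_gv) + U_bs·F_u·A_nt = 213.2 kN → 107 kN.
Bolt shear governs: 63.1 kN.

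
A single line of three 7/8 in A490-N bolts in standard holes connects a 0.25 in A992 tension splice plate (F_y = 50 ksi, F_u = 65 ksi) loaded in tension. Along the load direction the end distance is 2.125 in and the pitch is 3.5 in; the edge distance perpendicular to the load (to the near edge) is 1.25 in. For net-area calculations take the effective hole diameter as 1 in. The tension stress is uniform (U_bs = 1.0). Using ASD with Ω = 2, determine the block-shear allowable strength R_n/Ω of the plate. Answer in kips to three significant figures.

38.4 kips

Shear plane L_v = 2.125 + 2·3.5 = 9.125 in; A_gv = 9.125 × 0.25 = 2.281 in².
A_nv = (9.125 − 2.5·1) × 0.25 = 1.656 in².
A_nt = (1.25 − 0.5·1) × 0.25 = 0.1875 in².
0.6 F_u A_nv = 64.59 kips; 0.6 F_y A_gv = 68.44 kips → shear rupture governs the shear term.
R_n = 64.59 + 1.0 × 65 × 0.1875 = 76.78 kips.
Allowable strength R_n/Ω = 76.78 / 2 = 38.4 kips.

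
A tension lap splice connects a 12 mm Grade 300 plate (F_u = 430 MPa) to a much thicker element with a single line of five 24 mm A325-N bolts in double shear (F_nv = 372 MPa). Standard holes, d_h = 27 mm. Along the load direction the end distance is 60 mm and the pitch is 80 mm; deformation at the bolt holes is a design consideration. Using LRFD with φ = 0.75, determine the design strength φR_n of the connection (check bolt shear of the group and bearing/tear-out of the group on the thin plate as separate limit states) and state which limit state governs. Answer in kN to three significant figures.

Bolt shear: A_b = π·24²/4 = 452.4 mm²; R_n = 372 × 452.4 × 5 × 2 / 1000 = 1683 kN → 0.75 × 1683 = 1260 kN.
Bearing (1.2 l_c t F_u ≤ 2.4 d t F_u): upper limit = 2.4·24·12·430 / 1000 = 297.2 kN.
  Edge l_c = 60 − 27/2 = 46.5 → r_n = 287.9 kN; interior l_c = 80 − 27 = 53 → r_n = 297.2 kN.
  R_n,bearing = 1·287.9 + 4·297.2 = 1477 kN → 0.75 × 1477 = 1110 kN.
Bearing governs: 1110 kN.

1110 kN (bearing governs)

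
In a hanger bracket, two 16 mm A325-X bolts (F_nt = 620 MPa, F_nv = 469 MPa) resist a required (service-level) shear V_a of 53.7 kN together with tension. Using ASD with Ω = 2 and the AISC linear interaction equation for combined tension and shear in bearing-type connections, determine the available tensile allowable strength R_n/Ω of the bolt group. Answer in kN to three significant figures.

A_b = π·16²/4 = 201.1 mm²; f_rv = 53.7 × 1000 / (2 × 201.1) = 133.5 MPa.
F'_nt = 1.3 F_nt − (Ω F_nt / F_nv) f_rv = 1.3·620 − (2·620/469)·133.5 = 452.9 MPa, capped at F_nt → F'_nt = 452.9 MPa.
R_n = F'_nt · A_b · n = 452.9 × 201.1 × 2 / 1000 = 182.1 kN.
Allowable strength R_n/Ω = 182.1 / 2 = 91.1 kN.

91.1 kN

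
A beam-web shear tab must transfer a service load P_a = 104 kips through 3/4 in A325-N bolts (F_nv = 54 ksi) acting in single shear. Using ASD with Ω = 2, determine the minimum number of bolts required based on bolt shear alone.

A_b = π·0.75²/4 = 0.4418 in².
Per-bolt allowable strength R_n/Ω = 54 × 0.4418 × 1 / 2 = 11.93 kips.
n ≥ 104 / 11.93 = 8.719 → use 9 bolts.

9 bolts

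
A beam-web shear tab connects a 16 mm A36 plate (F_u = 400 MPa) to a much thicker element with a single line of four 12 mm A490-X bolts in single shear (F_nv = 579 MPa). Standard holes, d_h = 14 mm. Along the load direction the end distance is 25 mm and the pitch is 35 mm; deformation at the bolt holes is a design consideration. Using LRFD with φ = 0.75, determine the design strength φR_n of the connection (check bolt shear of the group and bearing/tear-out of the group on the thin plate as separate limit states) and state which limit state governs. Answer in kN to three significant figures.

196 kN (bolt shear governs)

Bolt shear: A_b = π·12²/4 = 113.1 mm²; R_n = 579 × 113.1 × 4 × 1 / 1000 = 261.9 kN → 0.75 × 261.9 = 196 kN.
Bearing (1.2 l_c t F_u ≤ 2.4 d t F_u): upper limit = 2.4·12·16·400 / 1000 = 184.3 kN.
  Edge l_c = 25 − 14/2 = 18 → r_n = 138.2 kN; interior l_c = 35 − 14 = 21 → r_n = 161.3 kN.
  R_n,bearing = 1·138.2 + 3·161.3 = 622.1 kN → 0.75 × 622.1 = 467 kN.
Bolt shear governs: 196 kN.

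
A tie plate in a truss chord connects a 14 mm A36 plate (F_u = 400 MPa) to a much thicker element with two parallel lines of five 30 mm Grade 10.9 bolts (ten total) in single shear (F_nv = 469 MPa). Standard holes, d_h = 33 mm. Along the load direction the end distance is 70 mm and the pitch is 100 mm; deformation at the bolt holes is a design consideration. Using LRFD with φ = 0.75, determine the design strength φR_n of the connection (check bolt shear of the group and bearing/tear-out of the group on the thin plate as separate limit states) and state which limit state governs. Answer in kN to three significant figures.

Bolt shear: A_b = π·30²/4 = 706.9 mm²; R_n = 469 × 706.9 × 10 × 1 / 1000 = 3315 kN → 0.75 × 3315 = 2490 kN.
Bearing (1.2 l_c t F_u ≤ 2.4 d t F_u): upper limit = 2.4·30·14·400 / 1000 = 403.2 kN.
  Edge l_c = 70 − 33/2 = 53.5 → r_n = 359.5 kN; interior l_c = 100 − 33 = 67 → r_n = 403.2 kN.
  R_n,bearing = 2·359.5 + 8·403.2 = 3945 kN → 0.75 × 3945 = 2960 kN.
Bolt shear governs: 2490 kN.

2490 kN (bolt shear governs)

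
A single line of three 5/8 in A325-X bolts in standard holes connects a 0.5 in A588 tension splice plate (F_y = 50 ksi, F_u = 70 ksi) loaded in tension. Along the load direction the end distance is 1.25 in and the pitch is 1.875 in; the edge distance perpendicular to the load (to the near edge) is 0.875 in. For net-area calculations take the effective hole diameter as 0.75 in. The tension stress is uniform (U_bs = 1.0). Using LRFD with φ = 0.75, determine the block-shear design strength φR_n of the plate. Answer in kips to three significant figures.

Shear plane L_v = 1.25 + 2·1.875 = 5 in; A_gv = 5 × 0.5 = 2.5 in².
A_nv = (5 − 2.5·0.75) × 0.5 = 1.562 in².
A_nt = (0.875 − 0.5·0.75) × 0.5 = 0.25 in².
0.6 F_u A_nv = 65.62 kips; 0.6 F_y A_gv = 75 kips → shear rupture governs the shear term.
R_n = 65.62 + 1.0 × 70 × 0.25 = 83.12 kips.
Design strength φR_n = 0.75 × 83.12 = 62.3 kips.

62.3 kips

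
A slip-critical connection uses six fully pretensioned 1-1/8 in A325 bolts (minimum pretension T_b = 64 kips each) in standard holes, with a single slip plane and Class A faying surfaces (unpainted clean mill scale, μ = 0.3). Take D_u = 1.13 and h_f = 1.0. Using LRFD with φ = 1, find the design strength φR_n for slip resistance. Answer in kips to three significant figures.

130 kips

R_n = μ · D_u · h_f · T_b · n_s · n_b = 0.3 × 1.13 × 1.0 × 64 × 1 × 6 = 130.2 kips.
Design strength φR_n = 1 × 130.2 = 130 kips.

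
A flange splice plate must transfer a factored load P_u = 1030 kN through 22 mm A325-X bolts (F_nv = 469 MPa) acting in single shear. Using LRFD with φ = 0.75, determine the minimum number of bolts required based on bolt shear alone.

8 bolts

A_b = π·22²/4 = 380.1 mm².
Per-bolt design strength φR_n = 0.75 × 469 × 380.1 × 1 / 1000 = 133.7 kN.
n ≥ 1030 / 133.7 = 7.703 → use 8 bolts.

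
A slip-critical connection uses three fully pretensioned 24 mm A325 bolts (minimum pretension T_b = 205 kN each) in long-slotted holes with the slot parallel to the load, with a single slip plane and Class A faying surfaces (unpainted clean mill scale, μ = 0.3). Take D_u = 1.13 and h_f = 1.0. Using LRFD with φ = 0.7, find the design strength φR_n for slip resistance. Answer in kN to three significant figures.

R_n = μ · D_u · h_f · T_b · n_s · n_b = 0.3 × 1.13 × 1.0 × 205 × 1 × 3 = 208.5 kN.
Design strength φR_n = 0.7 × 208.5 = 146 kN.

146 kN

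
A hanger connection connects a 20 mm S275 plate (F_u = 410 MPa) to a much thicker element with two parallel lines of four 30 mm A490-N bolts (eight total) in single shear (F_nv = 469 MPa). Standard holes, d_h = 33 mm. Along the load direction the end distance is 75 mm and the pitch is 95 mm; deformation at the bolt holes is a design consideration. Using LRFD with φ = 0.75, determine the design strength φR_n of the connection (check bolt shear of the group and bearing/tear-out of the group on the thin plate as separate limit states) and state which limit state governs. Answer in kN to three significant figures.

1990 kN (bolt shear governs)

Bolt shear: A_b = π·30²/4 = 706.9 mm²; R_n = 469 × 706.9 × 8 × 1 / 1000 = 2652 kN → 0.75 × 2652 = 1990 kN.
Bearing (1.2 l_c t F_u ≤ 2.4 d t F_u): upper limit = 2.4·30·20·410 / 1000 = 590.4 kN.
  Edge l_c = 75 − 33/2 = 58.5 → r_n = 575.6 kN; interior l_c = 95 − 33 = 62 → r_n = 590.4 kN.
  R_n,bearing = 2·575.6 + 6·590.4 = 4694 kN → 0.75 × 4694 = 3520 kN.
Bolt shear governs: 1990 kN.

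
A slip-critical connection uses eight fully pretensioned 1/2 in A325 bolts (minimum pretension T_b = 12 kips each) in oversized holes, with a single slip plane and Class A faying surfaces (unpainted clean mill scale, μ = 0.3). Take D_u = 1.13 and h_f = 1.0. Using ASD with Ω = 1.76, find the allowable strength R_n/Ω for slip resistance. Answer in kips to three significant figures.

R_n = μ · D_u · h_f · T_b · n_s · n_b = 0.3 × 1.13 × 1.0 × 12 × 1 × 8 = 32.54 kips.
Allowable strength R_n/Ω = 32.54 / 1.76 = 18.5 kips.

18.5 kips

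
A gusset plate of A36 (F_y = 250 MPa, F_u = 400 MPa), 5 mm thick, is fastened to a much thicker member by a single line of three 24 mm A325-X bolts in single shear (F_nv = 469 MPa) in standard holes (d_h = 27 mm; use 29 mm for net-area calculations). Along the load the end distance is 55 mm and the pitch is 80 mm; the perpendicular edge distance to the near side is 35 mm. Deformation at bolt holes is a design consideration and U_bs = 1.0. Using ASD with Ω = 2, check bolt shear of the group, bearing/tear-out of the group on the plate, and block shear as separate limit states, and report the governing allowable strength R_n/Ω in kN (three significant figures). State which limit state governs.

Bolt shear: A_b = π·24²/4 = 452.4 mm²; R_n = 469 × 452.4 × 3 × 1 / 1000 = 636.5 kN → 636.5 / 2 = 318 kN.
Bearing: edge l_c = 41.5, r_n = 99.6 kN; interior l_c = 53, r_n = 115.2 kN; R_n = 99.6 + 2·115.2 = 330 kN → 165 kN.
Block shear: A_gv = 1075, A_nv = 712.5, A_nt = 102.5 mm²; R_n = min(0.6F_uA_nv, 0.6F_yA_gv) + U_bs·F_u·A_nt = 202.2 kN → 101 kN.
Block shear governs: 101 kN.

101 kN (block shear governs)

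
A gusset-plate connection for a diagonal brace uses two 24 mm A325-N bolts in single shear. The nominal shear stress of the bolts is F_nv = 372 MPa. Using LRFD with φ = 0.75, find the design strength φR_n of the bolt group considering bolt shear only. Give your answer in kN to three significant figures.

A_b = π × 24² / 4 = 452.4 mm².
R_n = F_nv · A_b · n · n_s = 372 × 452.4 × 2 × 1 / 1000 = 336.6 kN.
Design strength φR_n = 0.75 × 336.6 = 252 kN.

252 kN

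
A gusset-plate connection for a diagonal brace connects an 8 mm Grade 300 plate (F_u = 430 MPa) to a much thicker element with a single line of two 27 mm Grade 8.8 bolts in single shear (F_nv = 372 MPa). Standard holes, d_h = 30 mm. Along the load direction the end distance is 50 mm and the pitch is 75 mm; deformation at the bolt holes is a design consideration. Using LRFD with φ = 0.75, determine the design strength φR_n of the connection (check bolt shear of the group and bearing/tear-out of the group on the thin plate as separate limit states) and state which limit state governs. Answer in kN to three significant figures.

248 kN (bearing governs)

Bolt shear: A_b = π·27²/4 = 572.6 mm²; R_n = 372 × 572.6 × 2 × 1 / 1000 = 426 kN → 0.75 × 426 = 319 kN.
Bearing (1.2 l_c t F_u ≤ 2.4 d t F_u): upper limit = 2.4·27·8·430 / 1000 = 222.9 kN.
  Edge l_c = 50 − 30/2 = 35 → r_n = 144.5 kN; interior l_c = 75 − 30 = 45 → r_n = 185.8 kN.
  R_n,bearing = 1·144.5 + 1·185.8 = 330.2 kN → 0.75 × 330.2 = 248 kN.
Bearing governs: 248 kN.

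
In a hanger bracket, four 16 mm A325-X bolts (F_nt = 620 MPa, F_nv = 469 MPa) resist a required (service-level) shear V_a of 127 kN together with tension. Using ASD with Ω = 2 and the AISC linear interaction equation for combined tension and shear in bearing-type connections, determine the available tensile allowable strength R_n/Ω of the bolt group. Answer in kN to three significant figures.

156 kN

A_b = π·16²/4 = 201.1 mm²; f_rv = 127 × 1000 / (4 × 201.1) = 157.9 MPa.
F'_nt = 1.3 F_nt − (Ω F_nt / F_nv) f_rv = 1.3·620 − (2·620/469)·157.9 = 388.5 MPa, capped at F_nt → F'_nt = 388.5 MPa.
R_n = F'_nt · A_b · n = 388.5 × 201.1 × 4 / 1000 = 312.4 kN.
Allowable strength R_n/Ω = 312.4 / 2 = 156 kN.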